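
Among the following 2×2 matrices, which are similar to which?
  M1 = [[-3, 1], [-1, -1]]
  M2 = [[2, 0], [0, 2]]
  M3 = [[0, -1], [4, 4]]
3 classes: {M1}, {M2}, {M3}

Characteristic polynomials: χ_{M1} = (x + 2)^2, χ_{M2} = (x - 2)^2, χ_{M3} = (x - 2)^2.

{M1}: invariant factors (x + 2)^2.

{M2}: invariant factors x - 2, x - 2.

{M3}: invariant factors (x - 2)^2.

Matrices are similar if and only if their invariant-factor lists agree; the partition into similarity classes is {M1}, {M2}, {M3}.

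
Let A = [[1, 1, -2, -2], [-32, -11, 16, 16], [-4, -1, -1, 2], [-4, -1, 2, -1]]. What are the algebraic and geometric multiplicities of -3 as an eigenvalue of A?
algebraic multiplicity 4, geometric multiplicity 3

The characteristic polynomial is (x + 3)^4, so the factor x + 3 appears with exponent 4: the algebraic multiplicity is 4.

rank(A + 3I) = 1, so the eigenspace has dimension 4 - 1 = 3: the geometric multiplicity is 3.

Since 3 < 4, A is not diagonalizable.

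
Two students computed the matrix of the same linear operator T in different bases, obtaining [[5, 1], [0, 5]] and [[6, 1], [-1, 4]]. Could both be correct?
Yes.

Two matrices over a field are similar if and only if they have the same invariant factors.

Both A and B have characteristic polynomial (x - 5)^2 and minimal polynomial (x - 5)^2. Computing further, both have invariant factors (x - 5)^2. Hence A and B are similar.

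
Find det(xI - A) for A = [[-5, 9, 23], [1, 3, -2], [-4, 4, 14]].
xI - A = [[x + 5, -9, -23], [-1, x - 3, 2], [4, -4, x - 14]].

Expanding det(xI - A) along the first row:
det(xI - A) = + (x + 5)·det([[x - 3, 2], [-4, x - 14]]) - (-9)·det([[-1, 2], [4, x - 14]]) + (-23)·det([[-1, x - 3], [4, -4]]).

Evaluating gives χ_A(x) = x^3 - 12x^2 + 48x - 64 = (x - 4)^3.

χ_A(x) = (x - 4)^3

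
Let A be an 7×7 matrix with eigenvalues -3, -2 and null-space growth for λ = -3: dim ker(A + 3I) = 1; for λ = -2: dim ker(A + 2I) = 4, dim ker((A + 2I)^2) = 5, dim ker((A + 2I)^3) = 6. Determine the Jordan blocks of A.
λ = -3: successive nullity increments [1] count blocks of size ≥ k; block sizes are [1].
λ = -2: successive nullity increments [4, 1, 1] count blocks of size ≥ k; block sizes are [3, 1, 1, 1].

Jordan blocks: (-3, 1), (-2, 3), (-2, 1), (-2, 1), (-2, 1)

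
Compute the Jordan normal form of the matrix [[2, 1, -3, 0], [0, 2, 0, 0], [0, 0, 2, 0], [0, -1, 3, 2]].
J = [[2, 1, 0, 0], [0, 2, 0, 0], [0, 0, 2, 0], [0, 0, 0, 2]]

The characteristic polynomial is det(xI - A) = (x - 2)^4, so the eigenvalues are 2 (algebraic multiplicity 4).

For λ = 2: rank(A - 2I) = 1, rank((A - 2I)^2) = 0. The eigenspace has dimension 4 - 1 = 3, so there are 3 Jordan blocks; the rank sequence gives block sizes [2, 1, 1].

Assembling the blocks gives the Jordan form J above.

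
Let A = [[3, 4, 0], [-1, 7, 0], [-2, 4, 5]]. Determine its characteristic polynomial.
χ_A(x) = (x - 5)^3

xI - A = [[x - 3, -4, 0], [1, x - 7, 0], [2, -4, x - 5]].

Expanding det(xI - A) along the first row:
det(xI - A) = + (x - 3)·det([[x - 7, 0], [-4, x - 5]]) - (-4)·det([[1, 0], [2, x - 5]]) + (0)·det([[1, x - 7], [2, -4]]).

Evaluating gives χ_A(x) = x^3 - 15x^2 + 75x - 125 = (x - 5)^3.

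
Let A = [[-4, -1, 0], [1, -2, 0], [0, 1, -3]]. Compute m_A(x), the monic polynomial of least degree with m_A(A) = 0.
m_A(x) = (x + 3)^3

The characteristic polynomial factors as (x + 3)^3. The minimal polynomial is ∏(x - λ)^{k_λ} where k_λ is the size of the largest Jordan block at λ.

For λ = -3: rank(A + 3I) = 2, and the largest Jordan block has size 3 (the smallest k with rank((A + 3I)^k) = rank((A + 3I)^(k+1))).

So m_A(x) = (x + 3)^3.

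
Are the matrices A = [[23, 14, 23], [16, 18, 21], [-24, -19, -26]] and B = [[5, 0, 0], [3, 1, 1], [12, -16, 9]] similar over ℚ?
Both have characteristic polynomial (x - 5)^3, but the minimal polynomial of A is (x - 5)^3 while the minimal polynomial of B is (x - 5)^2. The minimal polynomial is a similarity invariant, so A and B are not similar.

No.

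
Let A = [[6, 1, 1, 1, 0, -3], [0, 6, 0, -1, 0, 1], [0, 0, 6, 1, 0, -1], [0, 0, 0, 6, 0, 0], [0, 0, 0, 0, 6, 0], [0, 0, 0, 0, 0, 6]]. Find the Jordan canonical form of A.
The characteristic polynomial is det(xI - A) = (x - 6)^6, so the eigenvalues are 6 (algebraic multiplicity 6).

For λ = 6: rank(A - 6I) = 2, rank((A - 6I)^2) = 0. The eigenspace has dimension 6 - 2 = 4, so there are 4 Jordan blocks; the rank sequence gives block sizes [2, 2, 1, 1].

Assembling the blocks gives the Jordan form J above.

J = [[6, 1, 0, 0, 0, 0], [0, 6, 0, 0, 0, 0], [0, 0, 6, 1, 0, 0], [0, 0, 0, 6, 0, 0], [0, 0, 0, 0, 6, 0], [0, 0, 0, 0, 0, 6]]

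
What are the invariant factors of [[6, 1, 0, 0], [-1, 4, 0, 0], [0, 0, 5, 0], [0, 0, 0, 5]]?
The Jordan structure of A has elementary divisors (x - 5)^2, (x - 5), (x - 5). Arranging the block sizes at each eigenvalue in decreasing order and taking row products gives the invariant factors.

Invariant factors (smallest first, each dividing the next): x - 5, x - 5, (x - 5)^2.

Check: the last factor (x - 5)^2 is the minimal polynomial, and the product (x - 5)^4 is the characteristic polynomial.

x - 5, x - 5, (x - 5)^2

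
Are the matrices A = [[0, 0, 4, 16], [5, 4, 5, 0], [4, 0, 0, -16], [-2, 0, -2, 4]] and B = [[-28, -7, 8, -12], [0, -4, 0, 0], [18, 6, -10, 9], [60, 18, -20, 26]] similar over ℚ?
No.

trace(A) = 8 but trace(B) = -16. The trace is a similarity invariant, so A and B are not similar.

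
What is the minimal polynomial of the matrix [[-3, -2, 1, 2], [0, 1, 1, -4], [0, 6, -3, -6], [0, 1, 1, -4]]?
The characteristic polynomial factors as x(x + 3)^3. The minimal polynomial is ∏(x - λ)^{k_λ} where k_λ is the size of the largest Jordan block at λ.

For λ = -3: rank(A + 3I) = 2, and the largest Jordan block has size 2 (the smallest k with rank((A + 3I)^k) = rank((A + 3I)^(k+1))).
For λ = 0: rank(A) = 3, and the largest Jordan block has size 1 (the smallest k with rank(A^k) = rank(A^(k+1))).

So m_A(x) = x(x + 3)^2.

m_A(x) = x(x + 3)^2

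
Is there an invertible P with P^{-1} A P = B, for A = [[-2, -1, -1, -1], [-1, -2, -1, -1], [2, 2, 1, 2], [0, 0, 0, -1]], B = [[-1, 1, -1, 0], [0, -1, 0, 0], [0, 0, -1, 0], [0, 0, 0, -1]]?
Two matrices over a field are similar if and only if they have the same invariant factors.

Both A and B have characteristic polynomial (x + 1)^4 and minimal polynomial (x + 1)^2. Computing further, both have invariant factors x + 1, x + 1, (x + 1)^2. Hence A and B are similar.

Yes.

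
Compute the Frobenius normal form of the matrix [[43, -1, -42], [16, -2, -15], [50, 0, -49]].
The invariant factors of A (the non-unit diagonal entries of the Smith normal form of xI - A over ℚ[x]) are (x + 4)(x^2 + 4x + 5), each dividing the next. The characteristic polynomial is their product, (x + 4)(x^2 + 4x + 5).

The rational canonical form is the block-diagonal matrix of companion matrices C(f_i):
R = [[0, 0, -20], [1, 0, -21], [0, 1, -8]].

Note the characteristic polynomial does not split into linear factors over ℚ, so A has no Jordan form over ℚ; the rational canonical form exists over any field.

R = [[0, 0, -20], [1, 0, -21], [0, 1, -8]]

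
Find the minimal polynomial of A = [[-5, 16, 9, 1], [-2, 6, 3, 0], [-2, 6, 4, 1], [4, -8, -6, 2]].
m_A(x) = (x - 2)^3(x - 1)

The characteristic polynomial factors as (x - 2)^3(x - 1). The minimal polynomial is ∏(x - λ)^{k_λ} where k_λ is the size of the largest Jordan block at λ.

For λ = 1: rank(A - I) = 3, and the largest Jordan block has size 1 (the smallest k with rank((A - I)^k) = rank((A - I)^(k+1))).
For λ = 2: rank(A - 2I) = 3, and the largest Jordan block has size 3 (the smallest k with rank((A - 2I)^k) = rank((A - 2I)^(k+1))).

So m_A(x) = (x - 2)^3(x - 1).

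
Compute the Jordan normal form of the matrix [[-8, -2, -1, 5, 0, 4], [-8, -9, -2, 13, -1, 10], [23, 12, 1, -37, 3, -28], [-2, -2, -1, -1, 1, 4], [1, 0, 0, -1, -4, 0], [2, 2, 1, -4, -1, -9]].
The characteristic polynomial is det(xI - A) = (x + 5)^6, so the eigenvalues are -5 (algebraic multiplicity 6).

For λ = -5: rank(A + 5I) = 3, rank((A + 5I)^2) = 1, rank((A + 5I)^3) = 0. The eigenspace has dimension 6 - 3 = 3, so there are 3 Jordan blocks; the rank sequence gives block sizes [3, 2, 1].

Assembling the blocks gives the Jordan form J above.

J = [[-5, 1, 0, 0, 0, 0], [0, -5, 1, 0, 0, 0], [0, 0, -5, 0, 0, 0], [0, 0, 0, -5, 1, 0], [0, 0, 0, 0, -5, 0], [0, 0, 0, 0, 0, -5]]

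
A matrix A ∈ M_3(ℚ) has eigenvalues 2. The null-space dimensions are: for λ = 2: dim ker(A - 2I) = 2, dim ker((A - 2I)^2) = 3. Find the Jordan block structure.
λ = 2: successive nullity increments [2, 1] count blocks of size ≥ k; block sizes are [2, 1].

Jordan blocks: (2, 2), (2, 1)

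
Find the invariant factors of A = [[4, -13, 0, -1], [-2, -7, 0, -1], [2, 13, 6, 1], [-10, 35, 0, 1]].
x - 6, (x - 6)(x + 4)^2

The Jordan structure of A has elementary divisors (x + 4)^2, (x - 6), (x - 6). Arranging the block sizes at each eigenvalue in decreasing order and taking row products gives the invariant factors.

Invariant factors (smallest first, each dividing the next): x - 6, (x - 6)(x + 4)^2.

Check: the last factor (x - 6)(x + 4)^2 is the minimal polynomial, and the product (x - 6)^2(x + 4)^2 is the characteristic polynomial.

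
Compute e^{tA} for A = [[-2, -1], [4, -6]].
e^{tA} = [[(2*t + 1)*e^{-4*t}, -t*e^{-4*t}], [4*t*e^{-4*t}, (1 - 2*t)*e^{-4*t}]]

A has Jordan form J = [[-4, 1], [0, -4]] with A = PJP^{-1}, so e^{tA} = P e^{tJ} P^{-1}.

For a Jordan block J_k(λ), e^{tJ_k(λ)} = e^{λt} · (I + tN + t^2 N^2/2! + ... + t^{k-1} N^{k-1}/(k-1)!) where N is the nilpotent superdiagonal part.

Assembling the blocks and conjugating back gives the entries of e^{tA} as shown above.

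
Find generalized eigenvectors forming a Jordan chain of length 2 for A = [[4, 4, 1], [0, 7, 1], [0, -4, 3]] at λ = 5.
We seek v_1 ∈ ker((A - 5I)^2) \ ker(A - 5I), then set v_{i+1} = (A - 5I) v_i.

One such chain is v_1 = [[3, 2, -3]]^T, v_2 = [[2, 1, -2]]^T. Check: (A - 5I) v_2 = [[0, 0, 0]]^T = 0.

v_1 = [[3, 2, -3]]^T, v_2 = [[2, 1, -2]]^T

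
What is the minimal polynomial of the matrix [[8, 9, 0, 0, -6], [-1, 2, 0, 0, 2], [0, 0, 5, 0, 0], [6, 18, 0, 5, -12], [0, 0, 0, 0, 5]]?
The characteristic polynomial factors as (x - 5)^5. The minimal polynomial is ∏(x - λ)^{k_λ} where k_λ is the size of the largest Jordan block at λ.

For λ = 5: rank(A - 5I) = 1, and the largest Jordan block has size 2 (the smallest k with rank((A - 5I)^k) = rank((A - 5I)^(k+1))).

So m_A(x) = (x - 5)^2.

m_A(x) = (x - 5)^2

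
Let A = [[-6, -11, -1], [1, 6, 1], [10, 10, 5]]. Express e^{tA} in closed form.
A has Jordan form J = [[-5, 0, 0], [0, 5, 1], [0, 0, 5]] with A = PJP^{-1}, so e^{tA} = P e^{tJ} P^{-1}.

For a Jordan block J_k(λ), e^{tJ_k(λ)} = e^{λt} · (I + tN + t^2 N^2/2! + ... + t^{k-1} N^{k-1}/(k-1)!) where N is the nilpotent superdiagonal part.

Assembling the blocks and conjugating back gives the entries of e^{tA} as shown above.

e^{tA} = [[(-t*e^{10*t} + 1)*e^{-5*t}, (-(t + 1)*e^{10*t} + 1)*e^{-5*t}, -t*e^{5*t}], [t*e^{5*t}, (t + 1)*e^{5*t}, t*e^{5*t}], [2*sinh(5*t), 2*sinh(5*t), e^{5*t}]]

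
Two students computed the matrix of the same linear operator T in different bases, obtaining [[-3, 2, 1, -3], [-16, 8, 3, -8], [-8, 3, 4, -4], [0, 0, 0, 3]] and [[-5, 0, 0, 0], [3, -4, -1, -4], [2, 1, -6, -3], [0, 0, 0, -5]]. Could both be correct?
trace(A) = 12 but trace(B) = -20. The trace is a similarity invariant, so A and B are not similar.

No.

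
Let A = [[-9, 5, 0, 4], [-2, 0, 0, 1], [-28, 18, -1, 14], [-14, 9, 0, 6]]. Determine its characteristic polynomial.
χ_A(x) = (x + 1)^4

xI - A = [[x + 9, -5, 0, -4], [2, x, 0, -1], [28, -18, x + 1, -14], [14, -9, 0, x - 6]].

Expanding det(xI - A) along the first row:
det(xI - A) = + (x + 9)·det([[x, 0, -1], [-18, x + 1, -14], [-9, 0, x - 6]]) - (-5)·det([[2, 0, -1], [28, x + 1, -14], [14, 0, x - 6]]) + (0)·det([[2, x, -1], [28, -18, -14], [14, -9, x - 6]]) - (-4)·det([[2, x, 0], [28, -18, x + 1], [14, -9, 0]]).

Evaluating gives χ_A(x) = x^4 + 4x^3 + 6x^2 + 4x + 1 = (x + 1)^4.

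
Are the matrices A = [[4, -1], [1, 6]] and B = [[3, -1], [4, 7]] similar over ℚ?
Two matrices over a field are similar if and only if they have the same invariant factors.

Both A and B have characteristic polynomial (x - 5)^2 and minimal polynomial (x - 5)^2. Computing further, both have invariant factors (x - 5)^2. Hence A and B are similar.

Yes.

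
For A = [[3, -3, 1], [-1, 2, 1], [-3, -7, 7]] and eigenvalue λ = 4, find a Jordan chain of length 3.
We seek v_1 ∈ ker((A - 4I)^3) \ ker((A - 4I)^2), then set v_{i+1} = (A - 4I) v_i.

One such chain is v_1 = [[0, -1, -3]]^T, v_2 = [[0, -1, -2]]^T, v_3 = [[1, 0, 1]]^T. Check: (A - 4I) v_3 = [[0, 0, 0]]^T = 0.

v_1 = [[0, -1, -3]]^T, v_2 = [[0, -1, -2]]^T, v_3 = [[1, 0, 1]]^T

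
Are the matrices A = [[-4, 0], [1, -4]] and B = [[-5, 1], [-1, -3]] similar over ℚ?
Yes.

Two matrices over a field are similar if and only if they have the same invariant factors.

Both A and B have characteristic polynomial (x + 4)^2 and minimal polynomial (x + 4)^2. Computing further, both have invariant factors (x + 4)^2. Hence A and B are similar.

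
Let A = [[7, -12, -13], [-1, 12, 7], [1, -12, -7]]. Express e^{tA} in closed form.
e^{tA} = [[(t + 1)*e^{6*t}, 2 - 2*e^{6*t}, -t*e^{6*t} - 2*e^{6*t} + 2], [-t*e^{6*t}, 2*e^{6*t} - 1, t*e^{6*t} + e^{6*t} - 1], [t*e^{6*t}, 2 - 2*e^{6*t}, -t*e^{6*t} - e^{6*t} + 2]]

A has Jordan form J = [[0, 0, 0], [0, 6, 1], [0, 0, 6]] with A = PJP^{-1}, so e^{tA} = P e^{tJ} P^{-1}.

For a Jordan block J_k(λ), e^{tJ_k(λ)} = e^{λt} · (I + tN + t^2 N^2/2! + ... + t^{k-1} N^{k-1}/(k-1)!) where N is the nilpotent superdiagonal part.

Assembling the blocks and conjugating back gives the entries of e^{tA} as shown above.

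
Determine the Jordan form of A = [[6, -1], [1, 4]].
J = [[5, 1], [0, 5]]

The characteristic polynomial is det(xI - A) = (x - 5)^2, so the eigenvalues are 5 (algebraic multiplicity 2).

For λ = 5: rank(A - 5I) = 1, rank((A - 5I)^2) = 0. The eigenspace has dimension 2 - 1 = 1, so there is 1 Jordan block; the rank sequence gives block sizes [2].

Assembling the blocks gives the Jordan form J above.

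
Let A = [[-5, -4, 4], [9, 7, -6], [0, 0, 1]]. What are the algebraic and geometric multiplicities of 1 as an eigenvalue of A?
The characteristic polynomial is (x - 1)^3, so the factor x - 1 appears with exponent 3: the algebraic multiplicity is 3.

rank(A - I) = 1, so the eigenspace has dimension 3 - 1 = 2: the geometric multiplicity is 2.

Since 2 < 3, A is not diagonalizable.

algebraic multiplicity 3, geometric multiplicity 2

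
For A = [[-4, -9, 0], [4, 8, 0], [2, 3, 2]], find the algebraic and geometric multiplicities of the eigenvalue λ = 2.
The characteristic polynomial is (x - 2)^3, so the factor x - 2 appears with exponent 3: the algebraic multiplicity is 3.

rank(A - 2I) = 1, so the eigenspace has dimension 3 - 1 = 2: the geometric multiplicity is 2.

Since 2 < 3, A is not diagonalizable.

algebraic multiplicity 3, geometric multiplicity 2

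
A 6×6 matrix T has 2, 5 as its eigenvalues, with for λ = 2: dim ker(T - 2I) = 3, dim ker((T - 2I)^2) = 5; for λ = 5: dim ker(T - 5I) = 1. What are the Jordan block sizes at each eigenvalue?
λ = 2: successive nullity increments [3, 2] count blocks of size ≥ k; block sizes are [2, 2, 1].
λ = 5: successive nullity increments [1] count blocks of size ≥ k; block sizes are [1].

Jordan blocks: (2, 2), (2, 2), (2, 1), (5, 1)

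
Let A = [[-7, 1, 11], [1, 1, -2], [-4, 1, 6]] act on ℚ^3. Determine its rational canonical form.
R = [[0, 0, 1], [1, 0, -2], [0, 1, 0]]

The invariant factors of A (the non-unit diagonal entries of the Smith normal form of xI - A over ℚ[x]) are x^3 + 2x - 1, each dividing the next. The characteristic polynomial is their product, x^3 + 2x - 1.

The rational canonical form is the block-diagonal matrix of companion matrices C(f_i):
R = [[0, 0, 1], [1, 0, -2], [0, 1, 0]].

Note the characteristic polynomial does not split into linear factors over ℚ, so A has no Jordan form over ℚ; the rational canonical form exists over any field.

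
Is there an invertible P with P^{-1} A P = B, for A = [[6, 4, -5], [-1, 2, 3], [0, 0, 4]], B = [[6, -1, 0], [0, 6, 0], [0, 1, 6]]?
No.

trace(A) = 12 but trace(B) = 18. The trace is a similarity invariant, so A and B are not similar.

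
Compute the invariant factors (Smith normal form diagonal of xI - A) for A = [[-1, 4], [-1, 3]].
(x - 1)^2

The Jordan structure of A has elementary divisors (x - 1)^2. Arranging the block sizes at each eigenvalue in decreasing order and taking row products gives the invariant factors.

Invariant factors (smallest first, each dividing the next): (x - 1)^2.

Check: the last factor (x - 1)^2 is the minimal polynomial, and the product (x - 1)^2 is the characteristic polynomial.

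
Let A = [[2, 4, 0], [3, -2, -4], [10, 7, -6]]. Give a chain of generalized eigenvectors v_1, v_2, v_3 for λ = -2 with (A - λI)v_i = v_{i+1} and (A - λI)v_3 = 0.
v_1 = [[-1, 1, -1]]^T, v_2 = [[0, 1, 1]]^T, v_3 = [[4, -4, 3]]^T

We seek v_1 ∈ ker((A + 2I)^3) \ ker((A + 2I)^2), then set v_{i+1} = (A + 2I) v_i.

One such chain is v_1 = [[-1, 1, -1]]^T, v_2 = [[0, 1, 1]]^T, v_3 = [[4, -4, 3]]^T. Check: (A + 2I) v_3 = [[0, 0, 0]]^T = 0.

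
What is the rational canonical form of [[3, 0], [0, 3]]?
R = [[3, 0], [0, 3]]

The invariant factors of A (the non-unit diagonal entries of the Smith normal form of xI - A over ℚ[x]) are x - 3, x - 3, each dividing the next. The characteristic polynomial is their product, (x - 3)^2.

The rational canonical form is the block-diagonal matrix of companion matrices C(f_i):
R = [[3, 0], [0, 3]].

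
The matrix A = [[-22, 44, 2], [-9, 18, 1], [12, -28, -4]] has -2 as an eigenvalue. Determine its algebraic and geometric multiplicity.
algebraic multiplicity 2, geometric multiplicity 1

The characteristic polynomial is (x + 2)^2(x + 4), so the factor x + 2 appears with exponent 2: the algebraic multiplicity is 2.

rank(A + 2I) = 2, so the eigenspace has dimension 3 - 2 = 1: the geometric multiplicity is 1.

Since 1 < 2, A is not diagonalizable.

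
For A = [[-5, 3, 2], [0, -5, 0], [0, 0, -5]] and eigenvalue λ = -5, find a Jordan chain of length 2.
We seek v_1 ∈ ker((A + 5I)^2) \ ker(A + 5I), then set v_{i+1} = (A + 5I) v_i.

One such chain is v_1 = [[1, 1, -1]]^T, v_2 = [[1, 0, 0]]^T. Check: (A + 5I) v_2 = [[0, 0, 0]]^T = 0.

v_1 = [[1, 1, -1]]^T, v_2 = [[1, 0, 0]]^T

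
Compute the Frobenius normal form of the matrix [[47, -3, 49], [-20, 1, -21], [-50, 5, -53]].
The invariant factors of A (the non-unit diagonal entries of the Smith normal form of xI - A over ℚ[x]) are (x - 2)(x + 3)(x + 4), each dividing the next. The characteristic polynomial is their product, (x - 2)(x + 3)(x + 4).

The rational canonical form is the block-diagonal matrix of companion matrices C(f_i):
R = [[0, 0, 24], [1, 0, 2], [0, 1, -5]].

R = [[0, 0, 24], [1, 0, 2], [0, 1, -5]]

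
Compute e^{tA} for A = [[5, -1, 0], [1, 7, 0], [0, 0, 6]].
e^{tA} = [[(1 - t)*e^{6*t}, -t*e^{6*t}, 0], [t*e^{6*t}, (t + 1)*e^{6*t}, 0], [0, 0, e^{6*t}]]

A has Jordan form J = [[6, 1, 0], [0, 6, 0], [0, 0, 6]] with A = PJP^{-1}, so e^{tA} = P e^{tJ} P^{-1}.

For a Jordan block J_k(λ), e^{tJ_k(λ)} = e^{λt} · (I + tN + t^2 N^2/2! + ... + t^{k-1} N^{k-1}/(k-1)!) where N is the nilpotent superdiagonal part.

Assembling the blocks and conjugating back gives the entries of e^{tA} as shown above.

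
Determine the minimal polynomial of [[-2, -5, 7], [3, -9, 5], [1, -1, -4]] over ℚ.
m_A(x) = (x + 5)^3

The characteristic polynomial factors as (x + 5)^3. The minimal polynomial is ∏(x - λ)^{k_λ} where k_λ is the size of the largest Jordan block at λ.

For λ = -5: rank(A + 5I) = 2, and the largest Jordan block has size 3 (the smallest k with rank((A + 5I)^k) = rank((A + 5I)^(k+1))).

So m_A(x) = (x + 5)^3.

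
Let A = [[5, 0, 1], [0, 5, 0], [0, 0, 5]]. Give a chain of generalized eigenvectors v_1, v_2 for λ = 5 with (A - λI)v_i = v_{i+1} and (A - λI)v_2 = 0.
v_1 = [[-3, 2, 1]]^T, v_2 = [[1, 0, 0]]^T

We seek v_1 ∈ ker((A - 5I)^2) \ ker(A - 5I), then set v_{i+1} = (A - 5I) v_i.

One such chain is v_1 = [[-3, 2, 1]]^T, v_2 = [[1, 0, 0]]^T. Check: (A - 5I) v_2 = [[0, 0, 0]]^T = 0.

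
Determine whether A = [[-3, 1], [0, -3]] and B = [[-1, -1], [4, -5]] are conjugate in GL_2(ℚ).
Two matrices over a field are similar if and only if they have the same invariant factors.

Both A and B have characteristic polynomial (x + 3)^2 and minimal polynomial (x + 3)^2. Computing further, both have invariant factors (x + 3)^2. Hence A and B are similar.

Yes.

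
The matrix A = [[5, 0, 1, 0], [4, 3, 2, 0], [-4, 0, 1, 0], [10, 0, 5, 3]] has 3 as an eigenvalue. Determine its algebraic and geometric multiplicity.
The characteristic polynomial is (x - 3)^4, so the factor x - 3 appears with exponent 4: the algebraic multiplicity is 4.

rank(A - 3I) = 1, so the eigenspace has dimension 4 - 1 = 3: the geometric multiplicity is 3.

Since 3 < 4, A is not diagonalizable.

algebraic multiplicity 4, geometric multiplicity 3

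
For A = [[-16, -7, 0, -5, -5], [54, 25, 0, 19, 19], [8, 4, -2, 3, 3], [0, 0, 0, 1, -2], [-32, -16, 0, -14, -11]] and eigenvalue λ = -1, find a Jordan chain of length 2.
v_1 = [[1, -3, -1, 1, 0]]^T, v_2 = [[1, -5, 0, 2, 2]]^T

We seek v_1 ∈ ker((A + I)^2) \ ker(A + I), then set v_{i+1} = (A + I) v_i.

One such chain is v_1 = [[1, -3, -1, 1, 0]]^T, v_2 = [[1, -5, 0, 2, 2]]^T. Check: (A + I) v_2 = [[0, 0, 0, 0, 0]]^T = 0.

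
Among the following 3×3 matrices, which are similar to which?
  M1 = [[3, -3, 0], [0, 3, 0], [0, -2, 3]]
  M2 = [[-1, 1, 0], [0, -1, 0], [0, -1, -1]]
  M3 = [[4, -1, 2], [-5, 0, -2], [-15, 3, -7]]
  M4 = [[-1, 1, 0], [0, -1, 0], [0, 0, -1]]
Characteristic polynomials: χ_{M1} = (x - 3)^3, χ_{M2} = (x + 1)^3, χ_{M3} = (x + 1)^3, χ_{M4} = (x + 1)^3.

{M1}: invariant factors x - 3, (x - 3)^2.

{M2, M3, M4}: invariant factors x + 1, (x + 1)^2.

Matrices are similar if and only if their invariant-factor lists agree; the partition into similarity classes is {M1}, {M2, M3, M4}.

2 classes: {M1}, {M2, M3, M4}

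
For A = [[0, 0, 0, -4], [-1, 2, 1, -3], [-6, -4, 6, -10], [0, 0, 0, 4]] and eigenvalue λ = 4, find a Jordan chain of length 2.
v_1 = [[0, 0, 1, 0]]^T, v_2 = [[0, 1, 2, 0]]^T

We seek v_1 ∈ ker((A - 4I)^2) \ ker(A - 4I), then set v_{i+1} = (A - 4I) v_i.

One such chain is v_1 = [[0, 0, 1, 0]]^T, v_2 = [[0, 1, 2, 0]]^T. Check: (A - 4I) v_2 = [[0, 0, 0, 0]]^T = 0.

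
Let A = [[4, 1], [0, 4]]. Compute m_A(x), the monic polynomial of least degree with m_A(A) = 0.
The characteristic polynomial factors as (x - 4)^2. The minimal polynomial is ∏(x - λ)^{k_λ} where k_λ is the size of the largest Jordan block at λ.

For λ = 4: rank(A - 4I) = 1, and the largest Jordan block has size 2 (the smallest k with rank((A - 4I)^k) = rank((A - 4I)^(k+1))).

So m_A(x) = (x - 4)^2.

m_A(x) = (x - 4)^2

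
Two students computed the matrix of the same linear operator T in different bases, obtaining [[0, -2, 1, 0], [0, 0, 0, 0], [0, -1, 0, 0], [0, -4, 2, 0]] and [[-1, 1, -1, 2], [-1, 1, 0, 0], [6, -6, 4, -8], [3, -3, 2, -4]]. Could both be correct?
Two matrices over a field are similar if and only if they have the same invariant factors.

Both A and B have characteristic polynomial x^4 and minimal polynomial x^3. Computing further, both have invariant factors x, x^3. Hence A and B are similar.

Yes.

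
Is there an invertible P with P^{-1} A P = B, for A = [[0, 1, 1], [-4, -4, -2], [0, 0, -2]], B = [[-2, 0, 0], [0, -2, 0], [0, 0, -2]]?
Both have characteristic polynomial (x + 2)^3, but the minimal polynomial of A is (x + 2)^2 while the minimal polynomial of B is x + 2. The minimal polynomial is a similarity invariant, so A and B are not similar.

No.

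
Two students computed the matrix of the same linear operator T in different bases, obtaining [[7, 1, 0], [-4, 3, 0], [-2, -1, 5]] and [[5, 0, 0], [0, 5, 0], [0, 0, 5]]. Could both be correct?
No.

Both have characteristic polynomial (x - 5)^3, but the minimal polynomial of A is (x - 5)^2 while the minimal polynomial of B is x - 5. The minimal polynomial is a similarity invariant, so A and B are not similar.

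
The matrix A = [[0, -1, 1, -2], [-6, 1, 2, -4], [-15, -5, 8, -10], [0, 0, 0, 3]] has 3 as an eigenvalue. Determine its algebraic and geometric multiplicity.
The characteristic polynomial is (x - 3)^4, so the factor x - 3 appears with exponent 4: the algebraic multiplicity is 4.

rank(A - 3I) = 1, so the eigenspace has dimension 4 - 1 = 3: the geometric multiplicity is 3.

Since 3 < 4, A is not diagonalizable.

algebraic multiplicity 4, geometric multiplicity 3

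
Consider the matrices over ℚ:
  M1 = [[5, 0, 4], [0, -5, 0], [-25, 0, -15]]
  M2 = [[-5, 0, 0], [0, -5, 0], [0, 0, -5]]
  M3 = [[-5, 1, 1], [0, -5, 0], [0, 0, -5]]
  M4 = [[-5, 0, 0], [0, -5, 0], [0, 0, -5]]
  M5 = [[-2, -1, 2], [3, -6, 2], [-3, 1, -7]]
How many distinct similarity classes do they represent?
2 classes: {M1, M3, M5}, {M2, M4}

Characteristic polynomials: χ_{M1} = (x + 5)^3, χ_{M2} = (x + 5)^3, χ_{M3} = (x + 5)^3, χ_{M4} = (x + 5)^3, χ_{M5} = (x + 5)^3.

{M1, M3, M5}: invariant factors x + 5, (x + 5)^2.

{M2, M4}: invariant factors x + 5, x + 5, x + 5.

Matrices are similar if and only if their invariant-factor lists agree; the partition into similarity classes is {M1, M3, M5}, {M2, M4}.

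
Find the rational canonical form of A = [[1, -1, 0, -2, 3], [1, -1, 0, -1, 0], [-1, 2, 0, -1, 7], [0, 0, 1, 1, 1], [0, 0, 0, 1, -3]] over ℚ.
R = [[0, 0, 0, 0, 0], [1, 0, 0, 0, -4], [0, 1, 0, 0, 4], [0, 0, 1, 0, 3], [0, 0, 0, 1, -2]]

The invariant factors of A (the non-unit diagonal entries of the Smith normal form of xI - A over ℚ[x]) are x(x - 1)^2(x + 2)^2, each dividing the next. The characteristic polynomial is their product, x(x - 1)^2(x + 2)^2.

The rational canonical form is the block-diagonal matrix of companion matrices C(f_i):
R = [[0, 0, 0, 0, 0], [1, 0, 0, 0, -4], [0, 1, 0, 0, 4], [0, 0, 1, 0, 3], [0, 0, 0, 1, -2]].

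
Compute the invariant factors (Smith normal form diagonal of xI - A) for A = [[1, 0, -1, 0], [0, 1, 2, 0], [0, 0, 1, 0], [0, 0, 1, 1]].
x - 1, x - 1, (x - 1)^2

The Jordan structure of A has elementary divisors (x - 1)^2, (x - 1), (x - 1). Arranging the block sizes at each eigenvalue in decreasing order and taking row products gives the invariant factors.

Invariant factors (smallest first, each dividing the next): x - 1, x - 1, (x - 1)^2.

Check: the last factor (x - 1)^2 is the minimal polynomial, and the product (x - 1)^4 is the characteristic polynomial.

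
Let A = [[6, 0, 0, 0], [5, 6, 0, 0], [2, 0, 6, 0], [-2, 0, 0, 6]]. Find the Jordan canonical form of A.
J = [[6, 1, 0, 0], [0, 6, 0, 0], [0, 0, 6, 0], [0, 0, 0, 6]]

The characteristic polynomial is det(xI - A) = (x - 6)^4, so the eigenvalues are 6 (algebraic multiplicity 4).

For λ = 6: rank(A - 6I) = 1, rank((A - 6I)^2) = 0. The eigenspace has dimension 4 - 1 = 3, so there are 3 Jordan blocks; the rank sequence gives block sizes [2, 1, 1].

Assembling the blocks gives the Jordan form J above.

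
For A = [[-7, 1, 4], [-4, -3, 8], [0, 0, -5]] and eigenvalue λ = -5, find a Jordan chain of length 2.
We seek v_1 ∈ ker((A + 5I)^2) \ ker(A + 5I), then set v_{i+1} = (A + 5I) v_i.

One such chain is v_1 = [[6, 3, 2]]^T, v_2 = [[-1, -2, 0]]^T. Check: (A + 5I) v_2 = [[0, 0, 0]]^T = 0.

v_1 = [[6, 3, 2]]^T, v_2 = [[-1, -2, 0]]^T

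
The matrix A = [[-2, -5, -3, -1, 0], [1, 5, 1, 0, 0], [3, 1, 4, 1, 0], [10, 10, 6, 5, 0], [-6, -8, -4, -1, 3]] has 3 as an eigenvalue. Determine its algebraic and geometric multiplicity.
The characteristic polynomial is (x - 3)^5, so the factor x - 3 appears with exponent 5: the algebraic multiplicity is 5.

rank(A - 3I) = 3, so the eigenspace has dimension 5 - 3 = 2: the geometric multiplicity is 2.

Since 2 < 5, A is not diagonalizable.

algebraic multiplicity 5, geometric multiplicity 2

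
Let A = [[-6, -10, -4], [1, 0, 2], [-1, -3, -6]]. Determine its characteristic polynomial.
χ_A(x) = (x + 4)^3

xI - A = [[x + 6, 10, 4], [-1, x, -2], [1, 3, x + 6]].

Expanding det(xI - A) along the first row:
det(xI - A) = + (x + 6)·det([[x, -2], [3, x + 6]]) - (10)·det([[-1, -2], [1, x + 6]]) + (4)·det([[-1, x], [1, 3]]).

Evaluating gives χ_A(x) = x^3 + 12x^2 + 48x + 64 = (x + 4)^3.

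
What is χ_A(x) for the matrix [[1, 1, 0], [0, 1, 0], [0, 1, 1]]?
xI - A = [[x - 1, -1, 0], [0, x - 1, 0], [0, -1, x - 1]].

Expanding det(xI - A) along the first row:
det(xI - A) = + (x - 1)·det([[x - 1, 0], [-1, x - 1]]) - (-1)·det([[0, 0], [0, x - 1]]) + (0)·det([[0, x - 1], [0, -1]]).

Evaluating gives χ_A(x) = x^3 - 3x^2 + 3x - 1 = (x - 1)^3.

χ_A(x) = (x - 1)^3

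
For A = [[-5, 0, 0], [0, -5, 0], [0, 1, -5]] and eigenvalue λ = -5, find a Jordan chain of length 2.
We seek v_1 ∈ ker((A + 5I)^2) \ ker(A + 5I), then set v_{i+1} = (A + 5I) v_i.

One such chain is v_1 = [[1, 1, -3]]^T, v_2 = [[0, 0, 1]]^T. Check: (A + 5I) v_2 = [[0, 0, 0]]^T = 0.

v_1 = [[1, 1, -3]]^T, v_2 = [[0, 0, 1]]^T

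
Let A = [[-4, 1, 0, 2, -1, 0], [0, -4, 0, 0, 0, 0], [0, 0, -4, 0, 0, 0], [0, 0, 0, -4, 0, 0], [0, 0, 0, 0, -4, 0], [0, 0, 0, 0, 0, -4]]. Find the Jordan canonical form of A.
J = [[-4, 1, 0, 0, 0, 0], [0, -4, 0, 0, 0, 0], [0, 0, -4, 0, 0, 0], [0, 0, 0, -4, 0, 0], [0, 0, 0, 0, -4, 0], [0, 0, 0, 0, 0, -4]]

The characteristic polynomial is det(xI - A) = (x + 4)^6, so the eigenvalues are -4 (algebraic multiplicity 6).

For λ = -4: rank(A + 4I) = 1, rank((A + 4I)^2) = 0. The eigenspace has dimension 6 - 1 = 5, so there are 5 Jordan blocks; the rank sequence gives block sizes [2, 1, 1, 1, 1].

Assembling the blocks gives the Jordan form J above.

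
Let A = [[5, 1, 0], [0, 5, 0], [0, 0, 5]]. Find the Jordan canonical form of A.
J = [[5, 1, 0], [0, 5, 0], [0, 0, 5]]

The characteristic polynomial is det(xI - A) = (x - 5)^3, so the eigenvalues are 5 (algebraic multiplicity 3).

For λ = 5: rank(A - 5I) = 1, rank((A - 5I)^2) = 0. The eigenspace has dimension 3 - 1 = 2, so there are 2 Jordan blocks; the rank sequence gives block sizes [2, 1].

Assembling the blocks gives the Jordan form J above.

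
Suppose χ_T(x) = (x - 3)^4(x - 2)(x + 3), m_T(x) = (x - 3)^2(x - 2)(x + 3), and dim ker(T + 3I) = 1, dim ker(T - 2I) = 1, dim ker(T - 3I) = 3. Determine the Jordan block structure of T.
Jordan blocks: (-3, 1), (2, 1), (3, 2), (3, 1), (3, 1)

λ = -3: algebraic multiplicity 1 (exponent in χ_T), largest block size 1 (exponent in m_T), 1 block (geometric multiplicity). This forces block sizes [1].
λ = 2: algebraic multiplicity 1 (exponent in χ_T), largest block size 1 (exponent in m_T), 1 block (geometric multiplicity). This forces block sizes [1].
λ = 3: algebraic multiplicity 4 (exponent in χ_T), largest block size 2 (exponent in m_T), 3 blocks (geometric multiplicity). These force block sizes [2, 1, 1].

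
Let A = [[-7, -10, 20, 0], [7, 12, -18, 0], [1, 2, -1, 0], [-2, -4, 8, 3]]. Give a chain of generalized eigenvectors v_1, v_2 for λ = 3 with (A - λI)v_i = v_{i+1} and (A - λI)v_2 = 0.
v_1 = [[-1, 1, 0, 0]]^T, v_2 = [[0, 2, 1, -2]]^T

We seek v_1 ∈ ker((A - 3I)^2) \ ker(A - 3I), then set v_{i+1} = (A - 3I) v_i.

One such chain is v_1 = [[-1, 1, 0, 0]]^T, v_2 = [[0, 2, 1, -2]]^T. Check: (A - 3I) v_2 = [[0, 0, 0, 0]]^T = 0.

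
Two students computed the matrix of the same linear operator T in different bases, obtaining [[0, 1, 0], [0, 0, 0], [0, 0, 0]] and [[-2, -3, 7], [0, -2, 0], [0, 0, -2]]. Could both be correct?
trace(A) = 0 but trace(B) = -6. The trace is a similarity invariant, so A and B are not similar.

No.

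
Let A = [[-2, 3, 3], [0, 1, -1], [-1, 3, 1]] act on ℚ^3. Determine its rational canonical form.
The invariant factors of A (the non-unit diagonal entries of the Smith normal form of xI - A over ℚ[x]) are x^3 + 3x + 2, each dividing the next. The characteristic polynomial is their product, x^3 + 3x + 2.

The rational canonical form is the block-diagonal matrix of companion matrices C(f_i):
R = [[0, 0, -2], [1, 0, -3], [0, 1, 0]].

Note the characteristic polynomial does not split into linear factors over ℚ, so A has no Jordan form over ℚ; the rational canonical form exists over any field.

R = [[0, 0, -2], [1, 0, -3], [0, 1, 0]]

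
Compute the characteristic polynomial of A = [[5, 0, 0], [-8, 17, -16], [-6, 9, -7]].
xI - A = [[x - 5, 0, 0], [8, x - 17, 16], [6, -9, x + 7]].

Expanding det(xI - A) along the first row:
det(xI - A) = + (x - 5)·det([[x - 17, 16], [-9, x + 7]]) - (0)·det([[8, 16], [6, x + 7]]) + (0)·det([[8, x - 17], [6, -9]]).

Evaluating gives χ_A(x) = x^3 - 15x^2 + 75x - 125 = (x - 5)^3.

χ_A(x) = (x - 5)^3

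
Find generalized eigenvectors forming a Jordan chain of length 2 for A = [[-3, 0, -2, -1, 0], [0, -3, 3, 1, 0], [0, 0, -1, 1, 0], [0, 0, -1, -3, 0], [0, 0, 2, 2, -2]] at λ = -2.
v_1 = [[0, -1, 0, 1, 0]]^T, v_2 = [[-1, 2, 1, -1, 2]]^T

We seek v_1 ∈ ker((A + 2I)^2) \ ker(A + 2I), then set v_{i+1} = (A + 2I) v_i.

One such chain is v_1 = [[0, -1, 0, 1, 0]]^T, v_2 = [[-1, 2, 1, -1, 2]]^T. Check: (A + 2I) v_2 = [[0, 0, 0, 0, 0]]^T = 0.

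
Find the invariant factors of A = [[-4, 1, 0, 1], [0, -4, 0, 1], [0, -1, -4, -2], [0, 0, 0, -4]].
x + 4, (x + 4)^3

The Jordan structure of A has elementary divisors (x + 4)^3, (x + 4). Arranging the block sizes at each eigenvalue in decreasing order and taking row products gives the invariant factors.

Invariant factors (smallest first, each dividing the next): x + 4, (x + 4)^3.

Check: the last factor (x + 4)^3 is the minimal polynomial, and the product (x + 4)^4 is the characteristic polynomial.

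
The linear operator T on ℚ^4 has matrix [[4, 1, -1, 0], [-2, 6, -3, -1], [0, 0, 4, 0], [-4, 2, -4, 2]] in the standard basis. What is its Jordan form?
J = [[4, 1, 0, 0], [0, 4, 1, 0], [0, 0, 4, 0], [0, 0, 0, 4]]

The characteristic polynomial is det(xI - A) = (x - 4)^4, so the eigenvalues are 4 (algebraic multiplicity 4).

For λ = 4: rank(A - 4I) = 2, rank((A - 4I)^2) = 1, rank((A - 4I)^3) = 0. The eigenspace has dimension 4 - 2 = 2, so there are 2 Jordan blocks; the rank sequence gives block sizes [3, 1].

Assembling the blocks gives the Jordan form J above.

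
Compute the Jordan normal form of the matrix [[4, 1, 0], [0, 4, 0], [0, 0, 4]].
J = [[4, 1, 0], [0, 4, 0], [0, 0, 4]]

The characteristic polynomial is det(xI - A) = (x - 4)^3, so the eigenvalues are 4 (algebraic multiplicity 3).

For λ = 4: rank(A - 4I) = 1, rank((A - 4I)^2) = 0. The eigenspace has dimension 3 - 1 = 2, so there are 2 Jordan blocks; the rank sequence gives block sizes [2, 1].

Assembling the blocks gives the Jordan form J above.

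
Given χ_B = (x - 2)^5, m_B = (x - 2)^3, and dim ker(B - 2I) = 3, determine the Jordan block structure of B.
Jordan blocks: (2, 3), (2, 1), (2, 1)

λ = 2: algebraic multiplicity 5 (exponent in χ_B), largest block size 3 (exponent in m_B), 3 blocks (geometric multiplicity). These force block sizes [3, 1, 1].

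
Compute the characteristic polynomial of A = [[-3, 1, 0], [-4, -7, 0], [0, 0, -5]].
xI - A = [[x + 3, -1, 0], [4, x + 7, 0], [0, 0, x + 5]].

Expanding det(xI - A) along the first row:
det(xI - A) = + (x + 3)·det([[x + 7, 0], [0, x + 5]]) - (-1)·det([[4, 0], [0, x + 5]]) + (0)·det([[4, x + 7], [0, 0]]).

Evaluating gives χ_A(x) = x^3 + 15x^2 + 75x + 125 = (x + 5)^3.

χ_A(x) = (x + 5)^3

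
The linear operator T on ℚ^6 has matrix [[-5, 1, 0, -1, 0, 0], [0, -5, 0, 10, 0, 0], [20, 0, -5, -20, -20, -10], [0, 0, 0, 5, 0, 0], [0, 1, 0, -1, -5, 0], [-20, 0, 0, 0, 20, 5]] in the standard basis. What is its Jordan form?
J = [[-5, 1, 0, 0, 0, 0], [0, -5, 0, 0, 0, 0], [0, 0, -5, 0, 0, 0], [0, 0, 0, -5, 0, 0], [0, 0, 0, 0, 5, 0], [0, 0, 0, 0, 0, 5]]

The characteristic polynomial is det(xI - A) = (x - 5)^2(x + 5)^4, so the eigenvalues are -5 (algebraic multiplicity 4), 5 (algebraic multiplicity 2).

For λ = -5: rank(A + 5I) = 3, rank((A + 5I)^2) = 2. The eigenspace has dimension 6 - 3 = 3, so there are 3 Jordan blocks; the rank sequence gives block sizes [2, 1, 1].

For λ = 5: rank(A - 5I) = 4. The eigenspace has dimension 6 - 4 = 2, so there are 2 Jordan blocks; the rank sequence gives block sizes [1, 1].

Assembling the blocks gives the Jordan form J above.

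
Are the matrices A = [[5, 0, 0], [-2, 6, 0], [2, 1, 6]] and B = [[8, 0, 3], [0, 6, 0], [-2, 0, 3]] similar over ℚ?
No.

Both have characteristic polynomial (x - 6)^2(x - 5), but the minimal polynomial of A is (x - 6)^2(x - 5) while the minimal polynomial of B is (x - 6)(x - 5). The minimal polynomial is a similarity invariant, so A and B are not similar.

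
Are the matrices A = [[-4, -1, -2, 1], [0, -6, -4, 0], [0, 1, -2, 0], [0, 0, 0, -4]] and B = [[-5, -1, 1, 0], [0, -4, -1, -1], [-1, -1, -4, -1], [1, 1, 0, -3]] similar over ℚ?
Yes.

Two matrices over a field are similar if and only if they have the same invariant factors.

Both A and B have characteristic polynomial (x + 4)^4 and minimal polynomial (x + 4)^2. Computing further, both have invariant factors (x + 4)^2, (x + 4)^2. Hence A and B are similar.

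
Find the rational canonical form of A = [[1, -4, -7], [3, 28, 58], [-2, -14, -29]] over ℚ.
The invariant factors of A (the non-unit diagonal entries of the Smith normal form of xI - A over ℚ[x]) are (x - 3)(x^2 + 3x + 6), each dividing the next. The characteristic polynomial is their product, (x - 3)(x^2 + 3x + 6).

The rational canonical form is the block-diagonal matrix of companion matrices C(f_i):
R = [[0, 0, 18], [1, 0, 3], [0, 1, 0]].

Note the characteristic polynomial does not split into linear factors over ℚ, so A has no Jordan form over ℚ; the rational canonical form exists over any field.

R = [[0, 0, 18], [1, 0, 3], [0, 1, 0]]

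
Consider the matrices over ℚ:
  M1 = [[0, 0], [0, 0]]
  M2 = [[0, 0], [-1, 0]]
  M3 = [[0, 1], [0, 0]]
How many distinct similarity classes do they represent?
2 classes: {M1}, {M2, M3}

Characteristic polynomials: χ_{M1} = x^2, χ_{M2} = x^2, χ_{M3} = x^2.

{M1}: invariant factors x, x.

{M2, M3}: invariant factors x^2.

Matrices are similar if and only if their invariant-factor lists agree; the partition into similarity classes is {M1}, {M2, M3}.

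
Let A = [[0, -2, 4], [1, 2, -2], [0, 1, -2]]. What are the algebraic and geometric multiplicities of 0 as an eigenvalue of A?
algebraic multiplicity 3, geometric multiplicity 1

The characteristic polynomial is x^3, so the factor x appears with exponent 3: the algebraic multiplicity is 3.

rank(A) = 2, so the eigenspace has dimension 3 - 2 = 1: the geometric multiplicity is 1.

Since 1 < 3, A is not diagonalizable.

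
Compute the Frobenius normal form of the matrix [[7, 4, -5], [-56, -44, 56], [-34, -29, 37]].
The invariant factors of A (the non-unit diagonal entries of the Smith normal form of xI - A over ℚ[x]) are x^3 + x - 4, each dividing the next. The characteristic polynomial is their product, x^3 + x - 4.

The rational canonical form is the block-diagonal matrix of companion matrices C(f_i):
R = [[0, 0, 4], [1, 0, -1], [0, 1, 0]].

Note the characteristic polynomial does not split into linear factors over ℚ, so A has no Jordan form over ℚ; the rational canonical form exists over any field.

R = [[0, 0, 4], [1, 0, -1], [0, 1, 0]]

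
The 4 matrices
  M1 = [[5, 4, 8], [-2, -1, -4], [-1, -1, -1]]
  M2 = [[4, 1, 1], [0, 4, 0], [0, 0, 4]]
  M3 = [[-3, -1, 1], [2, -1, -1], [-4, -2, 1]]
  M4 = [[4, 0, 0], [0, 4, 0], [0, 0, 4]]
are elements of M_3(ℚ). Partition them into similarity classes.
4 classes: {M1}, {M2}, {M3}, {M4}

Characteristic polynomials: χ_{M1} = (x - 1)^3, χ_{M2} = (x - 4)^3, χ_{M3} = (x + 1)^3, χ_{M4} = (x - 4)^3.

{M1}: invariant factors x - 1, (x - 1)^2.

{M2}: invariant factors x - 4, (x - 4)^2.

{M3}: invariant factors (x + 1)^3.

{M4}: invariant factors x - 4, x - 4, x - 4.

Matrices are similar if and only if their invariant-factor lists agree; the partition into similarity classes is {M1}, {M2}, {M3}, {M4}.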